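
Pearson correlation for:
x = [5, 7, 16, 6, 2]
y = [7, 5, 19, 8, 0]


n=5, Σx=36, Σy=39, Σxy=422, Σx²=370, Σy²=499
r = (5×422 - 36×39)/√((5×370 - 36²)(5×499 - 39²))
= 706/√(554×974) = 706/√539596 ≈ 706/734.5720 ≈ 0.9611

r ≈ 0.9611


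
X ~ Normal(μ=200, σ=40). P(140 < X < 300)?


z₁=(140-200)/40=-1.5, z₂=(300-200)/40=2.5
P = Φ(2.5) - Φ(-1.5) = 0.993790 - 0.066807 = 0.926983 ≈ 0.9270

P(140 < X < 300) ≈ 0.9270


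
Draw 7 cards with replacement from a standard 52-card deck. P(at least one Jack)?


P(not a Jack) = 48/52 = 12/13
P(none in 7 draws) = (12/13)^7 = 35831808/62748517
P(≥1 Jack) = 1 - 35831808/62748517 = 26916709/62748517

P = 26916709/62748517 ≈ 42.90%


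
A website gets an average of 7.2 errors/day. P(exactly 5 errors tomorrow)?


Poisson(λ=7.2): P(X=5) = e^(-λ)×λ^k/k!
= e^(-7.2) × 7.2^5 / 5!
≈ 0.0007465858084 × 19349.17632 / 120 ≈ 0.120382

P(X=5) ≈ 0.120382 ≈ 12.04%


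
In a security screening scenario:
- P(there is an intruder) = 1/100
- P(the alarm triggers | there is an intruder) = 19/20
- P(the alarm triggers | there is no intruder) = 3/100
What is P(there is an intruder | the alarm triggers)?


Using Bayes' theorem:
P(A|B) = P(B|A)·P(A) / P(B)

P(the alarm triggers) = 19/20 × 1/100 + 3/100 × 99/100
= 19/2000 + 297/10000 = 49/1250

P(there is an intruder|the alarm triggers) = (19/2000) / (49/1250) = 95/392

P(there is an intruder|the alarm triggers) = 95/392 ≈ 24.23%


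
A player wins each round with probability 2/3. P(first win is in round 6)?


Geometric: P(X=6) = (1-p)^(k-1)×p = (1/3)^5×2/3 = 2/729

P(X=6) = 2/729 ≈ 0.27%


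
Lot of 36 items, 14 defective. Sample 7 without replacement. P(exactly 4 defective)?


Hypergeometric: C(14,4)×C(22,3)/C(36,7)
= 1001×1540/8347680 = 7007/37944

P(X=4) = 7007/37944 ≈ 18.47%


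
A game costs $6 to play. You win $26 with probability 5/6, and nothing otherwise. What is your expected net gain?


E[gain] = (26-6)×5/6 + (-6)×1/6
= 50/3 - 1 = 47/3

Expected net gain = $47/3 ≈ $15.67


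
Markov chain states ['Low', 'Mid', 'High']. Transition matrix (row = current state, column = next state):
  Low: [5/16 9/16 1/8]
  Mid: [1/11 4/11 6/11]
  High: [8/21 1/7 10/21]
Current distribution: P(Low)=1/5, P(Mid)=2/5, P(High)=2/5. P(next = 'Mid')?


P(next=Mid) = Σᵢ P(now=i)×P(i→Mid)
= 1/5×9/16 + 2/5×4/11 + 2/5×1/7
= 9/80 + 8/55 + 2/35 = 1941/6160

P = 1941/6160 ≈ 0.3151


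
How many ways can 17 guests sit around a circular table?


Circular arrangements of 17 distinct objects: fix one position to break rotational symmetry.
(n-1)! = 16! = 20922789888000

20922789888000


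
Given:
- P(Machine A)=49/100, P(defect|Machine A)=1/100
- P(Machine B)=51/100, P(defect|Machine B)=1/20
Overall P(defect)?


P(B) = Σ P(B|Aᵢ)×P(Aᵢ)
  1/100×49/100 = 49/10000
  1/20×51/100 = 51/2000
Sum = 19/625

P(defect) = 19/625 ≈ 3.04%


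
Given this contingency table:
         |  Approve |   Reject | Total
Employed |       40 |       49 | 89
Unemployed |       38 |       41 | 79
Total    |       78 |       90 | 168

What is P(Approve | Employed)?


P(Approve | Employed) = 40/(40+49) = 40/89

P(Approve|Employed) = 40/89 ≈ 44.94%


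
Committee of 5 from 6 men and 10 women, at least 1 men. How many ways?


Count by #men:
  1M,4W: C(6,1)×C(10,4)=1260
  2M,3W: C(6,2)×C(10,3)=1800
  3M,2W: C(6,3)×C(10,2)=900
  4M,1W: C(6,4)×C(10,1)=150
  5M,0W: C(6,5)×C(10,0)=6
Total = 4116

4116


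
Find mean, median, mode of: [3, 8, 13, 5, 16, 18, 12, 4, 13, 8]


Sorted: [3, 4, 5, 8, 8, 12, 13, 13, 16, 18]
Mean = 100/10 = 10
Median = 10
Freq: {3: 1, 8: 2, 13: 2, 5: 1, 16: 1, 18: 1, 12: 1, 4: 1}
Mode: [8, 13]

Mean=10, Median=10, Mode=[8, 13]


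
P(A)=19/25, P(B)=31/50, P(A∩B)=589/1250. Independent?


P(A)×P(B) = 589/1250
P(A∩B) = 589/1250
Equal ✓ → Independent

Yes, independent


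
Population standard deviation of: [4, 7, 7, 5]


Mean = 23/4
  (4-23/4)²=49/16
  (7-23/4)²=25/16
  (7-23/4)²=25/16
  (5-23/4)²=9/16
Σ(x-μ)² = 27/4
σ² = (27/4)/4 = 27/16

σ = √(27/16) ≈ 1.2990


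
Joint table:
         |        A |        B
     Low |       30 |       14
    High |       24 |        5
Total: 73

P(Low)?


P(Low) = (30+14)/73 = 44/73

P(Low) = 44/73 ≈ 60.27%


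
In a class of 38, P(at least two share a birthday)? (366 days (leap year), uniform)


P(all different) = Π(366-i)/366 for i=0..37
= 0.136703
P(match) = 1 - 0.136703 = 0.863297

P ≈ 0.8633 ≈ 86.33%


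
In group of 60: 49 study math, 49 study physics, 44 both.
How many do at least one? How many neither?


|A∪B| = 49+49-44 = 54
Neither = 60-54 = 6

At least one: 54; Neither: 6


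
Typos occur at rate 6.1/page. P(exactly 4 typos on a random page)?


Poisson(λ=6.1): P(X=4) = e^(-λ)×λ^k/k!
= e^(-6.1) × 6.1^4 / 4!
≈ 0.002242867719 × 1384.5841 / 24 ≈ 0.129393

P(X=4) ≈ 0.129393 ≈ 12.94%


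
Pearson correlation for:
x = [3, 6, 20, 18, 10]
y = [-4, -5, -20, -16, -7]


n=5, Σx=57, Σy=-52, Σxy=-800, Σx²=869, Σy²=746
r = (5×(-800) - 57×(-52))/√((5×869 - 57²)(5×746 - (-52)²))
= -1036/√(1096×1026) = -1036/√1124496 ≈ -1036/1060.4226 ≈ -0.9770

r ≈ -0.9770


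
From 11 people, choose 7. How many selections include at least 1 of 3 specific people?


Complement: C(11,7) - C(8,7) = 330 - 8 = 322

322


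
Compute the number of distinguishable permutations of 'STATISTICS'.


Letters: 10, freq: {'S': 3, 'T': 3, 'A': 1, 'I': 2, 'C': 1}
10!/(3!×3!×1!×2!×1!) = 3628800/72 = 50400

50400


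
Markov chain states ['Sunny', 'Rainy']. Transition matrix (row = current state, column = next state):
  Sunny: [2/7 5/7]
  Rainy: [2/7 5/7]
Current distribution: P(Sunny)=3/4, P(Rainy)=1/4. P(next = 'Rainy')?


P(next=Rainy) = Σᵢ P(now=i)×P(i→Rainy)
= 3/4×5/7 + 1/4×5/7
= 15/28 + 5/28 = 5/7

P = 5/7 ≈ 0.7143


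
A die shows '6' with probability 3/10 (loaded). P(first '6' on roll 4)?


Geometric: P(X=4) = (1-p)^(k-1)×p = (7/10)^3×3/10 = 1029/10000

P(X=4) = 1029/10000 ≈ 10.29%


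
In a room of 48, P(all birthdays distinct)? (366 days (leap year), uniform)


P(all different) = Π(366-i)/366 for i=0..47
= (366/366)×(365/366)×...×(319/366)
= 0.039768

P ≈ 0.0398 ≈ 3.98%


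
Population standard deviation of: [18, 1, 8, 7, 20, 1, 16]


Mean = 71/7
  (18-71/7)²=3025/49
  (1-71/7)²=4096/49
  (8-71/7)²=225/49
  (7-71/7)²=484/49
  (20-71/7)²=4761/49
  (1-71/7)²=4096/49
  (16-71/7)²=1681/49
Σ(x-μ)² = 2624/7
σ² = (2624/7)/7 = 2624/49

σ = √(2624/49) ≈ 7.3179


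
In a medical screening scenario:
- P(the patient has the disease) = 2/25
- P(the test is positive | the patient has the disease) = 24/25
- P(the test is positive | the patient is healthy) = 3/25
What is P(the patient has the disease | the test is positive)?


Using Bayes' theorem:
P(A|B) = P(B|A)·P(A) / P(B)

P(the test is positive) = 24/25 × 2/25 + 3/25 × 23/25
= 48/625 + 69/625 = 117/625

P(the patient has the disease|the test is positive) = (48/625) / (117/625) = 16/39

P(the patient has the disease|the test is positive) = 16/39 ≈ 41.03%


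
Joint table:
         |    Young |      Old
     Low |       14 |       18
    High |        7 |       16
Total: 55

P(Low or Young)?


P(Low∨Young) = P(Low) + P(Young) - P(Low∧Young)
= (32 + 21 - 14)/55 = 39/55

P = 39/55 ≈ 70.91%


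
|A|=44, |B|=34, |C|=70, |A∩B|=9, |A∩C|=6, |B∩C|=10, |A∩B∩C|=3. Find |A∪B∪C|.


|A∪B∪C| = 44+34+70-9-6-10+3 = 126

|A∪B∪C| = 126


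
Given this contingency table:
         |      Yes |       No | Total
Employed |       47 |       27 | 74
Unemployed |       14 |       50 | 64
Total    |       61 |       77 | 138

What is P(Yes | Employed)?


P(Yes | Employed) = 47/(47+27) = 47/74

P(Yes|Employed) = 47/74 ≈ 63.51%


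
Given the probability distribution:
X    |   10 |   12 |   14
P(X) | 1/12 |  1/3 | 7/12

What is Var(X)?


E[X] = 13
E[X²] = 512/3
Var(X) = E[X²] - (E[X])² = 512/3 - 169 = 5/3

Var(X) = 5/3 ≈ 1.6667


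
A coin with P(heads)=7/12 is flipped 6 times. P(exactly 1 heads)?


Binomial: P(X=1) = C(6,1)×p^1×(1-p)^5
= 6 × 7/12 × 3125/248832 = 21875/497664

P(X=1) = 21875/497664 ≈ 4.40%


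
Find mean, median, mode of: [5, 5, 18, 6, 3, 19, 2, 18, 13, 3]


Sorted: [2, 3, 3, 5, 5, 6, 13, 18, 18, 19]
Mean = 92/10 = 46/5
Median = 11/2
Freq: {5: 2, 18: 2, 6: 1, 3: 2, 19: 1, 2: 1, 13: 1}
Mode: [3, 5, 18]

Mean=46/5, Median=11/2, Mode=[3, 5, 18]


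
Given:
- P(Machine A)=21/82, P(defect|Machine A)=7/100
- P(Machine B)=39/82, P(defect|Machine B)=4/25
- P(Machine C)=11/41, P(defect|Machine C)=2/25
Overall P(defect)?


P(B) = Σ P(B|Aᵢ)×P(Aᵢ)
  7/100×21/82 = 147/8200
  4/25×39/82 = 78/1025
  2/25×11/41 = 22/1025
Sum = 947/8200

P(defect) = 947/8200 ≈ 11.55%


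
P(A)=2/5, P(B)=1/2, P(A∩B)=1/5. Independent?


P(A)×P(B) = 1/5
P(A∩B) = 1/5
Equal ✓ → Independent

Yes, independent


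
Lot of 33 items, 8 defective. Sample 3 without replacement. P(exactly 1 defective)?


Hypergeometric: C(8,1)×C(25,2)/C(33,3)
= 8×300/5456 = 150/341

P(X=1) = 150/341 ≈ 43.99%


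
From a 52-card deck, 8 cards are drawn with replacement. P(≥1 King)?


P(not a King) = 48/52 = 12/13
P(none in 8 draws) = (12/13)^8 = 429981696/815730721
P(≥1 King) = 1 - 429981696/815730721 = 385749025/815730721

P = 385749025/815730721 ≈ 47.29%


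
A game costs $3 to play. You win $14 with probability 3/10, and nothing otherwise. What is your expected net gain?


E[gain] = (14-3)×3/10 + (-3)×7/10
= 33/10 - 21/10 = 6/5

Expected net gain = $6/5 ≈ $1.20


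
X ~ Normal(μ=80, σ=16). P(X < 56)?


z = (56-80)/16 = -1.5
P(Z < -1.5) = 0.0668

P(X < 56) ≈ 0.0668


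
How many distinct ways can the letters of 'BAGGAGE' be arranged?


Letters: 7, freq: {'B': 1, 'A': 2, 'G': 3, 'E': 1}
7!/(1!×2!×3!×1!) = 5040/12 = 420

420


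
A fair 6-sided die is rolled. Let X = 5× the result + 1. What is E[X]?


E[die] = (1+6)/2 = 7/2
E[X] = 5×7/2 + 1 = 37/2

E[X] = 37/2


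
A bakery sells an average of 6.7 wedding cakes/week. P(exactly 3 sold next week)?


Poisson(λ=6.7): P(X=3) = e^(-λ)×λ^k/k!
= e^(-6.7) × 6.7^3 / 3!
≈ 0.001230911903 × 300.763 / 6 ≈ 0.061702

P(X=3) ≈ 0.061702 ≈ 6.17%


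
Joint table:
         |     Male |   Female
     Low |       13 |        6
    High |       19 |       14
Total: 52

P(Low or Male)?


P(Low∨Male) = P(Low) + P(Male) - P(Low∧Male)
= (19 + 32 - 13)/52 = 38/52 = 19/26

P = 19/26 ≈ 73.08%


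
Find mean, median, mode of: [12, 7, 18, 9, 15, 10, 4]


Sorted: [4, 7, 9, 10, 12, 15, 18]
Mean = 75/7
Median = 10
Freq: {12: 1, 7: 1, 18: 1, 9: 1, 15: 1, 10: 1, 4: 1}
Mode: No mode

Mean=75/7, Median=10, Mode=No mode


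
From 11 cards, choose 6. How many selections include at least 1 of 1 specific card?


Complement: C(11,6) - C(10,6) = 462 - 210 = 252

252


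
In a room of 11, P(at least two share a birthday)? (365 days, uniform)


P(all different) = Π(365-i)/365 for i=0..10
= 0.858859
P(match) = 1 - 0.858859 = 0.141141

P ≈ 0.1411 ≈ 14.11%


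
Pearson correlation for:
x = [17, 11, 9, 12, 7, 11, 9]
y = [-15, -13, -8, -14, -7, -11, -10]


n=7, Σx=76, Σy=-78, Σxy=-898, Σx²=886, Σy²=924
r = (7×(-898) - 76×(-78))/√((7×886 - 76²)(7×924 - (-78)²))
= -358/√(426×384) = -358/√163584 ≈ -358/404.4552 ≈ -0.8851

r ≈ -0.8851


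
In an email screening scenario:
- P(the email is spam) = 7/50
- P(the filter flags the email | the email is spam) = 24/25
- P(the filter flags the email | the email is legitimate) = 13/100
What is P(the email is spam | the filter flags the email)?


Using Bayes' theorem:
P(A|B) = P(B|A)·P(A) / P(B)

P(the filter flags the email) = 24/25 × 7/50 + 13/100 × 43/50
= 84/625 + 559/5000 = 1231/5000

P(the email is spam|the filter flags the email) = (84/625) / (1231/5000) = 672/1231

P(the email is spam|the filter flags the email) = 672/1231 ≈ 54.59%


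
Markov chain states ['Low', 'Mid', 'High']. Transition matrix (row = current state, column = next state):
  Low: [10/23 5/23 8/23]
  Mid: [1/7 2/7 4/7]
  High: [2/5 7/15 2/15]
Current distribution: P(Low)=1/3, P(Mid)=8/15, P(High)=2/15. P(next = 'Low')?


P(next=Low) = Σᵢ P(now=i)×P(i→Low)
= 1/3×10/23 + 8/15×1/7 + 2/15×2/5
= 10/69 + 8/105 + 4/75 = 3314/12075

P = 3314/12075 ≈ 0.2745


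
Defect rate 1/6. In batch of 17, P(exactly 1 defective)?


Binomial: P(X=1) = C(17,1)×p^1×(1-p)^16
= 17 × 1/6 × 152587890625/2821109907456 = 2593994140625/16926659444736

P(X=1) = 2593994140625/16926659444736 ≈ 15.32%


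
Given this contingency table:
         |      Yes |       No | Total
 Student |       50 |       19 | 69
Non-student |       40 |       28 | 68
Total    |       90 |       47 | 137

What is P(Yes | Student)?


P(Yes | Student) = 50/(50+19) = 50/69

P(Yes|Student) = 50/69 ≈ 72.46%


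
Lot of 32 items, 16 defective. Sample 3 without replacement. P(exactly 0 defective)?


Hypergeometric: C(16,0)×C(16,3)/C(32,3)
= 1×560/4960 = 7/62

P(X=0) = 7/62 ≈ 11.29%


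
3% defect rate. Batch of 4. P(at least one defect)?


P(all good) = (97/100)^4 = 88529281/100000000
P(≥1 defect) = 11470719/100000000

P = 11470719/100000000 ≈ 11.47%


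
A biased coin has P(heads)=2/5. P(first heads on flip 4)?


Geometric: P(X=4) = (1-p)^(k-1)×p = (3/5)^3×2/5 = 54/625

P(X=4) = 54/625 ≈ 8.64%


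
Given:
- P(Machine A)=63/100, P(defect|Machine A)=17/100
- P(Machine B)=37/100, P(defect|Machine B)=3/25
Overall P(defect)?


P(B) = Σ P(B|Aᵢ)×P(Aᵢ)
  17/100×63/100 = 1071/10000
  3/25×37/100 = 111/2500
Sum = 303/2000

P(defect) = 303/2000 ≈ 15.15%


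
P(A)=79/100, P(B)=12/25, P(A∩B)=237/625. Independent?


P(A)×P(B) = 237/625
P(A∩B) = 237/625
Equal ✓ → Independent

Yes, independent


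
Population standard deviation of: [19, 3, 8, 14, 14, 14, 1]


Mean = 73/7
  (19-73/7)²=3600/49
  (3-73/7)²=2704/49
  (8-73/7)²=289/49
  (14-73/7)²=625/49
  (14-73/7)²=625/49
  (14-73/7)²=625/49
  (1-73/7)²=4356/49
Σ(x-μ)² = 1832/7
σ² = (1832/7)/7 = 1832/49

σ = √(1832/49) ≈ 6.1146


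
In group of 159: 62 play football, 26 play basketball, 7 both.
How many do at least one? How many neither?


|A∪B| = 62+26-7 = 81
Neither = 159-81 = 78

At least one: 81; Neither: 78


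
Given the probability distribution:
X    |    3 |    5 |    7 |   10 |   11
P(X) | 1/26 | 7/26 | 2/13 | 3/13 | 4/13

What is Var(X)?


E[X] = 107/13
E[X²] = 974/13
Var(X) = E[X²] - (E[X])² = 974/13 - 11449/169 = 1213/169

Var(X) = 1213/169 ≈ 7.1775


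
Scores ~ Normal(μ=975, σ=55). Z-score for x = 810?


z = (x - μ)/σ = (810 - 975)/55 = -3.0

z = -3.0


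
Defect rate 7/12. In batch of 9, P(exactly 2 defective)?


Binomial: P(X=2) = C(9,2)×p^2×(1-p)^7
= 36 × 49/144 × 78125/35831808 = 3828125/143327232

P(X=2) = 3828125/143327232 ≈ 2.67%


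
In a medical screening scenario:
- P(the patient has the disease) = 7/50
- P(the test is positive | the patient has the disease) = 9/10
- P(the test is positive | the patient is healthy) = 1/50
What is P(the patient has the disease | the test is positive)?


Using Bayes' theorem:
P(A|B) = P(B|A)·P(A) / P(B)

P(the test is positive) = 9/10 × 7/50 + 1/50 × 43/50
= 63/500 + 43/2500 = 179/1250

P(the patient has the disease|the test is positive) = (63/500) / (179/1250) = 315/358

P(the patient has the disease|the test is positive) = 315/358 ≈ 87.99%


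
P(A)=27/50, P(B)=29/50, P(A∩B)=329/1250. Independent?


P(A)×P(B) = 783/2500
P(A∩B) = 329/1250
Not equal → NOT independent

No, not independent


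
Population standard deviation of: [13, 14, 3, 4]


Mean = 34/4 = 17/2
  (13-17/2)²=81/4
  (14-17/2)²=121/4
  (3-17/2)²=121/4
  (4-17/2)²=81/4
Σ(x-μ)² = 101
σ² = 101/4

σ = √(101/4) ≈ 5.0249


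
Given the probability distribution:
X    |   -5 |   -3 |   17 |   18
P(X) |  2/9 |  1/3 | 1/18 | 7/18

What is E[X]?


E[X] = Σ x·P(X=x)
= (-5)×(2/9) + (-3)×(1/3) + (17)×(1/18) + (18)×(7/18)
= 35/6

E[X] = 35/6


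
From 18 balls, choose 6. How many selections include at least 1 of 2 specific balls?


Complement: C(18,6) - C(16,6) = 18564 - 8008 = 10556

10556


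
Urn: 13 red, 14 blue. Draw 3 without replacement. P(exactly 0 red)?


Hypergeometric: C(13,0)×C(14,3)/C(27,3)
= 1×364/2925 = 28/225

P(X=0) = 28/225 ≈ 12.44%


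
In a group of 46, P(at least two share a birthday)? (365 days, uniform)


P(all different) = Π(365-i)/365 for i=0..45
= 0.051747
P(match) = 1 - 0.051747 = 0.948253

P ≈ 0.9483 ≈ 94.83%


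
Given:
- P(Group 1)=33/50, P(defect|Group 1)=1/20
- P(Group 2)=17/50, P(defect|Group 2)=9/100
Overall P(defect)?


P(B) = Σ P(B|Aᵢ)×P(Aᵢ)
  1/20×33/50 = 33/1000
  9/100×17/50 = 153/5000
Sum = 159/2500

P(defect) = 159/2500 ≈ 6.36%


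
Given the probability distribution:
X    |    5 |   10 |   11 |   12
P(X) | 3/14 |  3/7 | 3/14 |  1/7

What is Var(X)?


E[X] = 66/7
E[X²] = 663/7
Var(X) = E[X²] - (E[X])² = 663/7 - 4356/49 = 285/49

Var(X) = 285/49 ≈ 5.8163


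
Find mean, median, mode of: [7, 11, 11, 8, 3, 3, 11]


Sorted: [3, 3, 7, 8, 11, 11, 11]
Mean = 54/7
Median = 8
Freq: {7: 1, 11: 3, 8: 1, 3: 2}
Mode: [11]

Mean=54/7, Median=8, Mode=11


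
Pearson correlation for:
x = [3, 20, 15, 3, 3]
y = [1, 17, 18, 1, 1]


n=5, Σx=44, Σy=38, Σxy=619, Σx²=652, Σy²=616
r = (5×619 - 44×38)/√((5×652 - 44²)(5×616 - 38²))
= 1423/√(1324×1636) = 1423/√2166064 ≈ 1423/1471.7554 ≈ 0.9669

r ≈ 0.9669


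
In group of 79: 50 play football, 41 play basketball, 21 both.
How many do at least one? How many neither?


|A∪B| = 50+41-21 = 70
Neither = 79-70 = 9

At least one: 70; Neither: 9


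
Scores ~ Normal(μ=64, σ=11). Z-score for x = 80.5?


z = (x - μ)/σ = (80.5 - 64)/11 = 1.5

z = 1.5


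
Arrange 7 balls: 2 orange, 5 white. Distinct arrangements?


7!/(2!×5!) = 21

21


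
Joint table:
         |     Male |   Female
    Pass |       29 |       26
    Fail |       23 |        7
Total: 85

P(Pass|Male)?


P(Pass|Male) = 29/(29+23) = 29/52

P = 29/52 ≈ 55.77%


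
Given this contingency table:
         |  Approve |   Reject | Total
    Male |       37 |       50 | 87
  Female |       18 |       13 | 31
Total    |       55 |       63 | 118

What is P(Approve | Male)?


P(Approve | Male) = 37/(37+50) = 37/87

P(Approve|Male) = 37/87 ≈ 42.53%


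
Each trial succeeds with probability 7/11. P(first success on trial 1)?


Geometric: P(X=1) = (1-p)^(k-1)×p = (4/11)^0×7/11 = 7/11

P(X=1) = 7/11 ≈ 63.64%


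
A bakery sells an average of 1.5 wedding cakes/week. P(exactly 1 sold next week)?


Poisson(λ=1.5): P(X=1) = e^(-λ)×λ^k/k!
= e^(-1.5) × 1.5^1 / 1!
≈ 0.2231301601 × 1.5 / 1 ≈ 0.334695

P(X=1) ≈ 0.334695 ≈ 33.47%


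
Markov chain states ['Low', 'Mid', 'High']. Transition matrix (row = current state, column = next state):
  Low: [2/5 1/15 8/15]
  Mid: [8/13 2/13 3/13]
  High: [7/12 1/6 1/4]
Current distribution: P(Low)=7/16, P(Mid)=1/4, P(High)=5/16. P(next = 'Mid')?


P(next=Mid) = Σᵢ P(now=i)×P(i→Mid)
= 7/16×1/15 + 1/4×2/13 + 5/16×1/6
= 7/240 + 1/26 + 5/96 = 249/2080

P = 249/2080 ≈ 0.1197


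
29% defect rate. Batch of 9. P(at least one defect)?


P(all good) = (71/100)^9 = 45848500718449031/1000000000000000000
P(≥1 defect) = 954151499281550969/1000000000000000000

P = 954151499281550969/1000000000000000000 ≈ 95.42%


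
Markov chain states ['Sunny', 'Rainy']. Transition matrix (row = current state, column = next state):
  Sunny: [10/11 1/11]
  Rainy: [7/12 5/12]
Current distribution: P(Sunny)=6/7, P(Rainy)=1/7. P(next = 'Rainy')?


P(next=Rainy) = Σᵢ P(now=i)×P(i→Rainy)
= 6/7×1/11 + 1/7×5/12
= 6/77 + 5/84 = 127/924

P = 127/924 ≈ 0.1374


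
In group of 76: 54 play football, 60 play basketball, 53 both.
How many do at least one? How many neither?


|A∪B| = 54+60-53 = 61
Neither = 76-61 = 15

At least one: 61; Neither: 15


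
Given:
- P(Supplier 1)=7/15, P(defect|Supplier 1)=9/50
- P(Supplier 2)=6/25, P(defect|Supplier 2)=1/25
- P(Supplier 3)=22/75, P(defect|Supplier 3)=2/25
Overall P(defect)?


P(B) = Σ P(B|Aᵢ)×P(Aᵢ)
  9/50×7/15 = 21/250
  1/25×6/25 = 6/625
  2/25×22/75 = 44/1875
Sum = 439/3750

P(defect) = 439/3750 ≈ 11.71%


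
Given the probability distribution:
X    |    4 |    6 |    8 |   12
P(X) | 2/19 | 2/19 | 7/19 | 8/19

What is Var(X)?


E[X] = 172/19
E[X²] = 1704/19
Var(X) = E[X²] - (E[X])² = 1704/19 - 29584/361 = 2792/361

Var(X) = 2792/361 ≈ 7.7341


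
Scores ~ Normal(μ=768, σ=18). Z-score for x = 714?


z = (x - μ)/σ = (714 - 768)/18 = -3.0

z = -3.0


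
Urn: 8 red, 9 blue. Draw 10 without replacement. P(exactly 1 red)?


Hypergeometric: C(8,1)×C(9,9)/C(17,10)
= 8×1/19448 = 1/2431

P(X=1) = 1/2431 ≈ 0.04%


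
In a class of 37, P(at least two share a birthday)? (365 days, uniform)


P(all different) = Π(365-i)/365 for i=0..36
= 0.151266
P(match) = 1 - 0.151266 = 0.848734

P ≈ 0.8487 ≈ 84.87%


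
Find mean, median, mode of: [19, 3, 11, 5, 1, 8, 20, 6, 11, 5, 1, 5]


Sorted: [1, 1, 3, 5, 5, 5, 6, 8, 11, 11, 19, 20]
Mean = 95/12
Median = 11/2
Freq: {19: 1, 3: 1, 11: 2, 5: 3, 1: 2, 8: 1, 20: 1, 6: 1}
Mode: [5]

Mean=95/12, Median=11/2, Mode=5


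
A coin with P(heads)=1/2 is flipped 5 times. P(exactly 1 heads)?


Binomial: P(X=1) = C(5,1)×p^1×(1-p)^4
= 5 × 1/2 × 1/16 = 5/32

P(X=1) = 5/32 ≈ 15.62%


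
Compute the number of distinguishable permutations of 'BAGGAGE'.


Letters: 7, freq: {'B': 1, 'A': 2, 'G': 3, 'E': 1}
7!/(1!×2!×3!×1!) = 5040/12 = 420

420


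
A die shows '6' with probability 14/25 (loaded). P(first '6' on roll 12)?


Geometric: P(X=12) = (1-p)^(k-1)×p = (11/25)^11×14/25 = 3994363388554/59604644775390625

P(X=12) = 3994363388554/59604644775390625 ≈ 0.01%


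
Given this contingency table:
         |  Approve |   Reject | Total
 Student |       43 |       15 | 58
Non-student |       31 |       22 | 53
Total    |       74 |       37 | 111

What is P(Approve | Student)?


P(Approve | Student) = 43/(43+15) = 43/58

P(Approve|Student) = 43/58 ≈ 74.14%


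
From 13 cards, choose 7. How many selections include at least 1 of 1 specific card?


Complement: C(13,7) - C(12,7) = 1716 - 792 = 924

924


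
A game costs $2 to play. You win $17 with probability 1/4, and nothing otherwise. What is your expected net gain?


E[gain] = (17-2)×1/4 + (-2)×3/4
= 15/4 - 3/2 = 9/4

Expected net gain = $9/4 ≈ $2.25


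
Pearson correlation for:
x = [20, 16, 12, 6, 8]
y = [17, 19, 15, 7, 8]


n=5, Σx=62, Σy=66, Σxy=930, Σx²=900, Σy²=988
r = (5×930 - 62×66)/√((5×900 - 62²)(5×988 - 66²))
= 558/√(656×584) = 558/√383104 ≈ 558/618.9540 ≈ 0.9015

r ≈ 0.9015


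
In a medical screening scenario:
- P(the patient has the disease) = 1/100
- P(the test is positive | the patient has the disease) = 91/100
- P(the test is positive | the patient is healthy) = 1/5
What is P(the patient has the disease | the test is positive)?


Using Bayes' theorem:
P(A|B) = P(B|A)·P(A) / P(B)

P(the test is positive) = 91/100 × 1/100 + 1/5 × 99/100
= 91/10000 + 99/500 = 2071/10000

P(the patient has the disease|the test is positive) = (91/10000) / (2071/10000) = 91/2071

P(the patient has the disease|the test is positive) = 91/2071 ≈ 4.39%


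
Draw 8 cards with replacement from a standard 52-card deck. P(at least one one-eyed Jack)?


P(not a one-eyed Jack) = 50/52 = 25/26
P(none in 8 draws) = (25/26)^8 = 152587890625/208827064576
P(≥1 one-eyed Jack) = 1 - 152587890625/208827064576 = 56239173951/208827064576

P = 56239173951/208827064576 ≈ 26.93%


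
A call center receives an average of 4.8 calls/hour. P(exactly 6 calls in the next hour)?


Poisson(λ=4.8): P(X=6) = e^(-λ)×λ^k/k!
= e^(-4.8) × 4.8^6 / 6!
≈ 0.008229747049 × 12230.590464 / 720 ≈ 0.139798

P(X=6) ≈ 0.139798 ≈ 13.98%


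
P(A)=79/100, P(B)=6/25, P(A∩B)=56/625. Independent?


P(A)×P(B) = 237/1250
P(A∩B) = 56/625
Not equal → NOT independent

No, not independent


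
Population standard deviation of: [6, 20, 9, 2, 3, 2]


Mean = 42/6 = 7
  (6-7)²=1
  (20-7)²=169
  (9-7)²=4
  (2-7)²=25
  (3-7)²=16
  (2-7)²=25
Σ(x-μ)² = 240
σ² = 240/6 = 40

σ = √(40) ≈ 6.3246


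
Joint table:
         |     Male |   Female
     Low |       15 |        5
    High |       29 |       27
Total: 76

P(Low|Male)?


P(Low|Male) = 15/(15+29) = 15/44

P = 15/44 ≈ 34.09%


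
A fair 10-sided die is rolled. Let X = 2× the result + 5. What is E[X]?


E[die] = (1+10)/2 = 11/2
E[X] = 2×11/2 + 5 = 16

E[X] = 16


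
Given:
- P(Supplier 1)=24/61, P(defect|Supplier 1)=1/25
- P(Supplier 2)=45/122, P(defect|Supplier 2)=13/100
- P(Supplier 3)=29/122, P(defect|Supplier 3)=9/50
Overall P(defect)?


P(B) = Σ P(B|Aᵢ)×P(Aᵢ)
  1/25×24/61 = 24/1525
  13/100×45/122 = 117/2440
  9/50×29/122 = 261/6100
Sum = 1299/12200

P(defect) = 1299/12200 ≈ 10.65%


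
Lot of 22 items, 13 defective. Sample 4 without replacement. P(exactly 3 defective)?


Hypergeometric: C(13,3)×C(9,1)/C(22,4)
= 286×9/7315 = 234/665

P(X=3) = 234/665 ≈ 35.19%


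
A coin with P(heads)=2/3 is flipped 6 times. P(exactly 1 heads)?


Binomial: P(X=1) = C(6,1)×p^1×(1-p)^5
= 6 × 2/3 × 1/243 = 4/243

P(X=1) = 4/243 ≈ 1.65%


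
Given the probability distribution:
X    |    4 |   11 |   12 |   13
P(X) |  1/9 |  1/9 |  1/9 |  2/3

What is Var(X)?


E[X] = 35/3
E[X²] = 1295/9
Var(X) = E[X²] - (E[X])² = 1295/9 - 1225/9 = 70/9

Var(X) = 70/9 ≈ 7.7778


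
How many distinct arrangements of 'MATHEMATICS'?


Letters: 11, freq: {'M': 2, 'A': 2, 'T': 2, 'H': 1, 'E': 1, 'I': 1, 'C': 1, 'S': 1}
11!/(2!×2!×2!×1!×1!×1!×1!×1!) = 39916800/8 = 4989600

4989600


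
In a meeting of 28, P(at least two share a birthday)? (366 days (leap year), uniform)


P(all different) = Π(366-i)/366 for i=0..27
= 0.346570
P(match) = 1 - 0.346570 = 0.653430

P ≈ 0.6534 ≈ 65.34%


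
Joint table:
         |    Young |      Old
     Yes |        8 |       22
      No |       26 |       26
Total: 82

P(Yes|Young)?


P(Yes|Young) = 8/(8+26) = 8/34 = 4/17

P = 4/17 ≈ 23.53%


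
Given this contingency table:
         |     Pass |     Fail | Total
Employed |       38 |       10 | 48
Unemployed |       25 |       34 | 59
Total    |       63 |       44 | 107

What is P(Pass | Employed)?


P(Pass | Employed) = 38/(38+10) = 38/48 = 19/24

P(Pass|Employed) = 19/24 ≈ 79.17%


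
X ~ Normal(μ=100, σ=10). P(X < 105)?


z = (105-100)/10 = 0.5
P(Z < 0.5) = 0.6915

P(X < 105) ≈ 0.6915


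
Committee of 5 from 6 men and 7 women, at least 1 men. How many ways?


Count by #men:
  1M,4W: C(6,1)×C(7,4)=210
  2M,3W: C(6,2)×C(7,3)=525
  3M,2W: C(6,3)×C(7,2)=420
  4M,1W: C(6,4)×C(7,1)=105
  5M,0W: C(6,5)×C(7,0)=6
Total = 1266

1266


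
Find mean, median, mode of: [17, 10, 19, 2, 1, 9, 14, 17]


Sorted: [1, 2, 9, 10, 14, 17, 17, 19]
Mean = 89/8
Median = 12
Freq: {17: 2, 10: 1, 19: 1, 2: 1, 1: 1, 9: 1, 14: 1}
Mode: [17]

Mean=89/8, Median=12, Mode=17


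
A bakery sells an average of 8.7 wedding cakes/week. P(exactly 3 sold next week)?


Poisson(λ=8.7): P(X=3) = e^(-λ)×λ^k/k!
= e^(-8.7) × 8.7^3 / 3!
≈ 0.000166585811 × 658.503 / 6 ≈ 0.018283

P(X=3) ≈ 0.018283 ≈ 1.83%


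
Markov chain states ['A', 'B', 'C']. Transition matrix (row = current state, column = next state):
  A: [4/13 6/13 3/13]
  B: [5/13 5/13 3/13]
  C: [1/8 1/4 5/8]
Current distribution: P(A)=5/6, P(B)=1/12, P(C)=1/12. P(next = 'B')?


P(next=B) = Σᵢ P(now=i)×P(i→B)
= 5/6×6/13 + 1/12×5/13 + 1/12×1/4
= 5/13 + 5/156 + 1/48 = 7/16

P = 7/16 ≈ 0.4375


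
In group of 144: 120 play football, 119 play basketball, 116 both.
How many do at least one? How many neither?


|A∪B| = 120+119-116 = 123
Neither = 144-123 = 21

At least one: 123; Neither: 21


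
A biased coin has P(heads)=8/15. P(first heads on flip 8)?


Geometric: P(X=8) = (1-p)^(k-1)×p = (7/15)^7×8/15 = 6588344/2562890625

P(X=8) = 6588344/2562890625 ≈ 0.26%


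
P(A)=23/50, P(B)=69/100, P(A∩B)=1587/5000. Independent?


P(A)×P(B) = 1587/5000
P(A∩B) = 1587/5000
Equal ✓ → Independent

Yes, independent


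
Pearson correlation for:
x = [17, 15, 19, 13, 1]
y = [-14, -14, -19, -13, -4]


n=5, Σx=65, Σy=-64, Σxy=-982, Σx²=1045, Σy²=938
r = (5×(-982) - 65×(-64))/√((5×1045 - 65²)(5×938 - (-64)²))
= -750/√(1000×594) = -750/√594000 ≈ -750/770.7140 ≈ -0.9731

r ≈ -0.9731


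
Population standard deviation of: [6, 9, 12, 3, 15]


Mean = 45/5 = 9
  (6-9)²=9
  (9-9)²=0
  (12-9)²=9
  (3-9)²=36
  (15-9)²=36
Σ(x-μ)² = 90
σ² = 90/5 = 18

σ = √(18) ≈ 4.2426


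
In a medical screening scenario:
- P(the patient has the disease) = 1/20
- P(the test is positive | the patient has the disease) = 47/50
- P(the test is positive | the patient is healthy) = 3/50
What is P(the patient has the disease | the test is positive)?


Using Bayes' theorem:
P(A|B) = P(B|A)·P(A) / P(B)

P(the test is positive) = 47/50 × 1/20 + 3/50 × 19/20
= 47/1000 + 57/1000 = 13/125

P(the patient has the disease|the test is positive) = (47/1000) / (13/125) = 47/104

P(the patient has the disease|the test is positive) = 47/104 ≈ 45.19%


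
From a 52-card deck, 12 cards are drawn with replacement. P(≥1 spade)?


P(not a spade) = 39/52 = 3/4
P(none in 12 draws) = (3/4)^12 = 531441/16777216
P(≥1 spade) = 1 - 531441/16777216 = 16245775/16777216

P = 16245775/16777216 ≈ 96.83%


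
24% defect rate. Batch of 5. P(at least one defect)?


P(all good) = (19/25)^5 = 2476099/9765625
P(≥1 defect) = 7289526/9765625

P = 7289526/9765625 ≈ 74.64%


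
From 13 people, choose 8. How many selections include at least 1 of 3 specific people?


Complement: C(13,8) - C(10,8) = 1287 - 45 = 1242

1242


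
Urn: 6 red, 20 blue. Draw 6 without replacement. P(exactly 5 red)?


Hypergeometric: C(6,5)×C(20,1)/C(26,6)
= 6×20/230230 = 12/23023

P(X=5) = 12/23023 ≈ 0.05%


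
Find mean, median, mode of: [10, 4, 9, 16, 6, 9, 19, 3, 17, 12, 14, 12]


Sorted: [3, 4, 6, 9, 9, 10, 12, 12, 14, 16, 17, 19]
Mean = 131/12
Median = 11
Freq: {10: 1, 4: 1, 9: 2, 16: 1, 6: 1, 19: 1, 3: 1, 17: 1, 12: 2, 14: 1}
Mode: [9, 12]

Mean=131/12, Median=11, Mode=[9, 12]


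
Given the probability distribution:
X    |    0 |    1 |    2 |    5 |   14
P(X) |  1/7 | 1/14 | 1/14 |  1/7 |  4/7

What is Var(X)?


E[X] = 125/14
E[X²] = 1623/14
Var(X) = E[X²] - (E[X])² = 1623/14 - 15625/196 = 7097/196

Var(X) = 7097/196 ≈ 36.2092


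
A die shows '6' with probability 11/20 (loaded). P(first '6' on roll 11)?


Geometric: P(X=11) = (1-p)^(k-1)×p = (9/20)^10×11/20 = 38354628411/204800000000000

P(X=11) = 38354628411/204800000000000 ≈ 0.02%


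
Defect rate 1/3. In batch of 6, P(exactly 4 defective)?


Binomial: P(X=4) = C(6,4)×p^4×(1-p)^2
= 15 × 1/81 × 4/9 = 20/243

P(X=4) = 20/243 ≈ 8.23%


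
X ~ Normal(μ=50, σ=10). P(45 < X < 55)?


z₁=(45-50)/10=-0.5, z₂=(55-50)/10=0.5
P = Φ(0.5) - Φ(-0.5) = 0.691462 - 0.308538 = 0.382924 ≈ 0.3829

P(45 < X < 55) ≈ 0.3829


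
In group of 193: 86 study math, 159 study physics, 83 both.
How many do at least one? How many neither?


|A∪B| = 86+159-83 = 162
Neither = 193-162 = 31

At least one: 162; Neither: 31


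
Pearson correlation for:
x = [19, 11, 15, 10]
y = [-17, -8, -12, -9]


n=4, Σx=55, Σy=-46, Σxy=-681, Σx²=807, Σy²=578
r = (4×(-681) - 55×(-46))/√((4×807 - 55²)(4×578 - (-46)²))
= -194/√(203×196) = -194/√39788 ≈ -194/199.4693 ≈ -0.9726

r ≈ -0.9726


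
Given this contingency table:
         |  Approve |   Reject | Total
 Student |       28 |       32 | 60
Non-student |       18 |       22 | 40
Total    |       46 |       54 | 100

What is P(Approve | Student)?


P(Approve | Student) = 28/(28+32) = 28/60 = 7/15

P(Approve|Student) = 7/15 ≈ 46.67%


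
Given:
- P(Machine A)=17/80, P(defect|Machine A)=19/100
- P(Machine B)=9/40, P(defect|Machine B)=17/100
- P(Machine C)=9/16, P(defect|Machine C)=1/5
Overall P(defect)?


P(B) = Σ P(B|Aᵢ)×P(Aᵢ)
  19/100×17/80 = 323/8000
  17/100×9/40 = 153/4000
  1/5×9/16 = 9/80
Sum = 1529/8000

P(defect) = 1529/8000 ≈ 19.11%


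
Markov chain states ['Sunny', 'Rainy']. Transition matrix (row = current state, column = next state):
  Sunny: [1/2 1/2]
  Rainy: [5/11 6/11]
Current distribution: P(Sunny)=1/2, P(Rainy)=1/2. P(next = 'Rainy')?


P(next=Rainy) = Σᵢ P(now=i)×P(i→Rainy)
= 1/2×1/2 + 1/2×6/11
= 1/4 + 3/11 = 23/44

P = 23/44 ≈ 0.5227


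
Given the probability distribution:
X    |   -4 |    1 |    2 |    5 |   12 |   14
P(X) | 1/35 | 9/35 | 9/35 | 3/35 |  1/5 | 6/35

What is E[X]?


E[X] = Σ x·P(X=x)
= (-4)×(1/35) + (1)×(9/35) + (2)×(9/35) + (5)×(3/35) + (12)×(1/5) + (14)×(6/35)
= 206/35

E[X] = 206/35


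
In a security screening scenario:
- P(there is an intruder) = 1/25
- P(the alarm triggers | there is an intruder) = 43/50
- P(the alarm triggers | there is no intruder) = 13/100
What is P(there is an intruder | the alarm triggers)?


Using Bayes' theorem:
P(A|B) = P(B|A)·P(A) / P(B)

P(the alarm triggers) = 43/50 × 1/25 + 13/100 × 24/25
= 43/1250 + 78/625 = 199/1250

P(there is an intruder|the alarm triggers) = (43/1250) / (199/1250) = 43/199

P(there is an intruder|the alarm triggers) = 43/199 ≈ 21.61%


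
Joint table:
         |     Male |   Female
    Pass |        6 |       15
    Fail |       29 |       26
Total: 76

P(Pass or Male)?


P(Pass∨Male) = P(Pass) + P(Male) - P(Pass∧Male)
= (21 + 35 - 6)/76 = 50/76 = 25/38

P = 25/38 ≈ 65.79%


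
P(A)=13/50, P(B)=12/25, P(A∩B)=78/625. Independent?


P(A)×P(B) = 78/625
P(A∩B) = 78/625
Equal ✓ → Independent

Yes, independent


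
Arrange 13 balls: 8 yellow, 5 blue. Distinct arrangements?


13!/(8!×5!) = 1287

1287


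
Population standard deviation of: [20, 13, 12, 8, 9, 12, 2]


Mean = 76/7
  (20-76/7)²=4096/49
  (13-76/7)²=225/49
  (12-76/7)²=64/49
  (8-76/7)²=400/49
  (9-76/7)²=169/49
  (12-76/7)²=64/49
  (2-76/7)²=3844/49
Σ(x-μ)² = 1266/7
σ² = (1266/7)/7 = 1266/49

σ = √(1266/49) ≈ 5.0830


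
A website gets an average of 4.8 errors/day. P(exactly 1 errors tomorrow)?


Poisson(λ=4.8): P(X=1) = e^(-λ)×λ^k/k!
= e^(-4.8) × 4.8^1 / 1!
≈ 0.008229747049 × 4.8 / 1 ≈ 0.039503

P(X=1) ≈ 0.039503 ≈ 3.95%


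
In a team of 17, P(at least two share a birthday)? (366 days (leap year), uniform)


P(all different) = Π(366-i)/366 for i=0..16
= 0.685712
P(match) = 1 - 0.685712 = 0.314288

P ≈ 0.3143 ≈ 31.43%


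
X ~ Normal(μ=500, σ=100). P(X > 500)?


z = (500-500)/100 = 0.0
P(X > 500) = 1 - P(Z ≤ 0.0) = 1 - 0.5000 = 0.5000

P(X > 500) ≈ 0.5000


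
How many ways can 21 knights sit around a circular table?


Circular arrangements of 21 distinct objects: fix one position to break rotational symmetry.
(n-1)! = 20! = 2432902008176640000

2432902008176640000


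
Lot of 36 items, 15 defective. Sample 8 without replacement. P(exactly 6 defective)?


Hypergeometric: C(15,6)×C(21,2)/C(36,8)
= 5005×210/30260340 = 3185/91698

P(X=6) = 3185/91698 ≈ 3.47%


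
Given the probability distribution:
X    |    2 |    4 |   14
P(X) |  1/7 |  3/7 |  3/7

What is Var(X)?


E[X] = 8
E[X²] = 640/7
Var(X) = E[X²] - (E[X])² = 640/7 - 64 = 192/7

Var(X) = 192/7 ≈ 27.4286


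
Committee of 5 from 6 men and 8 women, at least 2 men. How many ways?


Count by #men:
  2M,3W: C(6,2)×C(8,3)=840
  3M,2W: C(6,3)×C(8,2)=560
  4M,1W: C(6,4)×C(8,1)=120
  5M,0W: C(6,5)×C(8,0)=6
Total = 1526

1526


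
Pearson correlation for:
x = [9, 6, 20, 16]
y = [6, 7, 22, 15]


n=4, Σx=51, Σy=50, Σxy=776, Σx²=773, Σy²=794
r = (4×776 - 51×50)/√((4×773 - 51²)(4×794 - 50²))
= 554/√(491×676) = 554/√331916 ≈ 554/576.1215 ≈ 0.9616

r ≈ 0.9616


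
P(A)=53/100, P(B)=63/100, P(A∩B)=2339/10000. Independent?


P(A)×P(B) = 3339/10000
P(A∩B) = 2339/10000
Not equal → NOT independent

No, not independent


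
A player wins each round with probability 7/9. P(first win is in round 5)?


Geometric: P(X=5) = (1-p)^(k-1)×p = (2/9)^4×7/9 = 112/59049

P(X=5) = 112/59049 ≈ 0.19%


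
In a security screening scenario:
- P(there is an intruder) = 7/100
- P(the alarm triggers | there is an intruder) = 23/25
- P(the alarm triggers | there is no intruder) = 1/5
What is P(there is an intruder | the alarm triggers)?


Using Bayes' theorem:
P(A|B) = P(B|A)·P(A) / P(B)

P(the alarm triggers) = 23/25 × 7/100 + 1/5 × 93/100
= 161/2500 + 93/500 = 313/1250

P(there is an intruder|the alarm triggers) = (161/2500) / (313/1250) = 161/626

P(there is an intruder|the alarm triggers) = 161/626 ≈ 25.72%


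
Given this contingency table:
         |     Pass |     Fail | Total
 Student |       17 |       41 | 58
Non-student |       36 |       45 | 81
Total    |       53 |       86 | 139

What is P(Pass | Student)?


P(Pass | Student) = 17/(17+41) = 17/58

P(Pass|Student) = 17/58 ≈ 29.31%


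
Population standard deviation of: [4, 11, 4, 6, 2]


Mean = 27/5
  (4-27/5)²=49/25
  (11-27/5)²=784/25
  (4-27/5)²=49/25
  (6-27/5)²=9/25
  (2-27/5)²=289/25
Σ(x-μ)² = 236/5
σ² = (236/5)/5 = 236/25

σ = √(236/25) ≈ 3.0725


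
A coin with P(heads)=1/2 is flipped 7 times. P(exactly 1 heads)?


Binomial: P(X=1) = C(7,1)×p^1×(1-p)^6
= 7 × 1/2 × 1/64 = 7/128

P(X=1) = 7/128 ≈ 5.47%


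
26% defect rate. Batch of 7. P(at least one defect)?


P(all good) = (37/50)^7 = 94931877133/781250000000
P(≥1 defect) = 686318122867/781250000000

P = 686318122867/781250000000 ≈ 87.85%


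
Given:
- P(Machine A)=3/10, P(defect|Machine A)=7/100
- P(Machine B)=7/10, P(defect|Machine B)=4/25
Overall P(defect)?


P(B) = Σ P(B|Aᵢ)×P(Aᵢ)
  7/100×3/10 = 21/1000
  4/25×7/10 = 14/125
Sum = 133/1000

P(defect) = 133/1000 ≈ 13.30%


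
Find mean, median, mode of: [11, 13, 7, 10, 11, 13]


Sorted: [7, 10, 11, 11, 13, 13]
Mean = 65/6
Median = 11
Freq: {11: 2, 13: 2, 7: 1, 10: 1}
Mode: [11, 13]

Mean=65/6, Median=11, Mode=[11, 13]


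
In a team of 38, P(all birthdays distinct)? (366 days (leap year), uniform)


P(all different) = Π(366-i)/366 for i=0..37
= (366/366)×(365/366)×...×(329/366)
= 0.136703

P ≈ 0.1367 ≈ 13.67%


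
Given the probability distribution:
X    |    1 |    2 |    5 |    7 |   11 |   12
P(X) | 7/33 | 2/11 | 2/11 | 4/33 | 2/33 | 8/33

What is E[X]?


E[X] = Σ x·P(X=x)
= (1)×(7/33) + (2)×(2/11) + (5)×(2/11) + (7)×(4/33) + (11)×(2/33) + (12)×(8/33)
= 65/11

E[X] = 65/11


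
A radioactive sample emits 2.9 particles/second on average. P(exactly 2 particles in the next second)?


Poisson(λ=2.9): P(X=2) = e^(-λ)×λ^k/k!
= e^(-2.9) × 2.9^2 / 2!
≈ 0.05502322006 × 8.41 / 2 ≈ 0.231373

P(X=2) ≈ 0.231373 ≈ 23.14%


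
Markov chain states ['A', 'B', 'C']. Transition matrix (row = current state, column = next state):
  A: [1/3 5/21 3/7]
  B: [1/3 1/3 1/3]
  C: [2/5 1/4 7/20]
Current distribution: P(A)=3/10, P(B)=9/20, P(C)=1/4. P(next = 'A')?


P(next=A) = Σᵢ P(now=i)×P(i→A)
= 3/10×1/3 + 9/20×1/3 + 1/4×2/5
= 1/10 + 3/20 + 1/10 = 7/20

P = 7/20 ≈ 0.3500


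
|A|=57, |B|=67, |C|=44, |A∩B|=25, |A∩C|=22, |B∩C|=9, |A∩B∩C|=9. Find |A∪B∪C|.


|A∪B∪C| = 57+67+44-25-22-9+9 = 121

|A∪B∪C| = 121
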